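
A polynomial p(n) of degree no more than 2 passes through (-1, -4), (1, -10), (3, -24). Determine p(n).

p(n) = -n^2 - 3n - 6

Write p(n) = an^2 + bn + c. Substituting each data point gives a linear system:
  a - b + c = -4
  a + b + c = -10
  9a + 3b + c = -24
Solving the system yields a = -1, b = -3, c = -6.
So p(n) = -n^2 - 3n - 6.
Check: p(3) = -24. ✓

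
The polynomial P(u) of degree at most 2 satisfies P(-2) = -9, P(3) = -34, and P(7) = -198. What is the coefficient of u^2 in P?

-4

Write P(u) = au^2 + bu + c. Substituting each data point gives a linear system:
  4a - 2b + c = -9
  9a + 3b + c = -34
  49a + 7b + c = -198
Solving the system yields a = -4, b = -1, c = 5.
So P(u) = -4u^2 - u + 5.
The leading coefficient is -4.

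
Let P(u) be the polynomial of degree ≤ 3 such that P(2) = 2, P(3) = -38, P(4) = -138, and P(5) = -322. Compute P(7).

Write P(u) = au^3 + bu^2 + cu + d. Substituting each data point gives a linear system:
  8a + 4b + 2c + d = 2
  27a + 9b + 3c + d = -38
  64a + 16b + 4c + d = -138
  125a + 25b + 5c + d = -322
Solving the system yields a = -4, b = 6, c = 6, d = -2.
So P(u) = -4u^3 + 6u^2 + 6u - 2.
Then P(7) = -1038.

-1038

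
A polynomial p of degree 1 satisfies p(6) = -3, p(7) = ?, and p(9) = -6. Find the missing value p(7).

-4

The 2 known points determine the degree-1 polynomial uniquely.
Write p(t) = at + b. Substituting each data point gives a linear system:
  6a + b = -3
  9a + b = -6
Solving the system yields a = -1, b = 3.
So p(t) = -t + 3.
Then p(7) = -4.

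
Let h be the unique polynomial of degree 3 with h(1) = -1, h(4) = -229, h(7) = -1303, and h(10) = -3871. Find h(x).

Write h(x) = ax^3 + bx^2 + cx + d. Substituting each data point gives a linear system:
  a + b + c + d = -1
  64a + 16b + 4c + d = -229
  343a + 49b + 7c + d = -1303
  1000a + 100b + 10c + d = -3871
Solving the system yields a = -4, b = 1, c = 3, d = -1.
So h(x) = -4x^3 + x^2 + 3x - 1.
Check: h(1) = -1. ✓

h(x) = -4x^3 + x^2 + 3x - 1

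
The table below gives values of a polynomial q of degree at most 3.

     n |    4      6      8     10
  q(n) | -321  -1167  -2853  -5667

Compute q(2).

-27

Forward differences of the values at n = 4, 6, 8, 10:
  q  : -321  -1167  -2853  -5667
  Δ  : -846  -1686  -2814
  Δ^2: -840  -1128
  Δ^3: -288
The third differences are constant, confirming degree 3.
Interpolating (Newton forward form) and evaluating at n = 2 gives q(2) = -27.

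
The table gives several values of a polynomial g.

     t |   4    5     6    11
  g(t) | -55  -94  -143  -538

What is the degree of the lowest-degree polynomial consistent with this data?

Divided differences on the nodes 4, 5, 6, 11:
  order 0: -55  -94  -143  -538
  order 1: -39  -49  -79
  order 2: -5  -5
  order 3: 0
The order-2 divided differences are all -5 (nonzero) and every higher order vanishes, so the data lies on a polynomial of degree exactly 2.

2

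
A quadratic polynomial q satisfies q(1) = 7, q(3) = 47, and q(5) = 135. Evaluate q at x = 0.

Using the Lagrange interpolation formula with nodes 1, 3, 5:
  L_0(x) = (x - 3)(x - 5) / 8
  L_1(x) = (x - 1)(x - 5) / -4
  L_2(x) = (x - 1)(x - 3) / 8
Then q(x) = 7·L_0(x) + 47·L_1(x) + 135·L_2(x).
Expanding and collecting terms gives q(x) = 6x^2 - 4x + 5.
Evaluating at x = 0: q(0) = 5.

5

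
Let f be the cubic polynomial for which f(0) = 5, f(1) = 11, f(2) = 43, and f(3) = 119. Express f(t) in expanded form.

Using the Lagrange interpolation formula with nodes 0, 1, 2, 3:
  L_0(t) = (t - 1)(t - 2)(t - 3) / -6
  L_1(t) = t(t - 2)(t - 3) / 2
  L_2(t) = t(t - 1)(t - 3) / -2
  L_3(t) = t(t - 1)(t - 2) / 6
Then f(t) = 5·L_0(t) + 11·L_1(t) + 43·L_2(t) + 119·L_3(t).
Expanding and collecting terms gives f(t) = 3t^3 + 4t^2 - t + 5.
Check: f(0) = 5. ✓

f(t) = 3t^3 + 4t^2 - t + 5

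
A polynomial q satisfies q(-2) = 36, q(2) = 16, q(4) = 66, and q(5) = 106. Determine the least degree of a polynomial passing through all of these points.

Divided differences on the nodes -2, 2, 4, 5:
  order 0: 36  16  66  106
  order 1: -5  25  40
  order 2: 5  5
  order 3: 0
The order-2 divided differences are all 5 (nonzero) and every higher order vanishes, so the data lies on a polynomial of degree exactly 2.

2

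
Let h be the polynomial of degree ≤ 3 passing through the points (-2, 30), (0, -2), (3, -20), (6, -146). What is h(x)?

h(x) = -x^3 + 3x^2 - 6x - 2

Write h(x) = ax^3 + bx^2 + cx + d. Substituting each data point gives a linear system:
  -8a + 4b - 2c + d = 30
  d = -2
  27a + 9b + 3c + d = -20
  216a + 36b + 6c + d = -146
Solving the system yields a = -1, b = 3, c = -6, d = -2.
So h(x) = -x^3 + 3x^2 - 6x - 2.
Check: h(-2) = 30. ✓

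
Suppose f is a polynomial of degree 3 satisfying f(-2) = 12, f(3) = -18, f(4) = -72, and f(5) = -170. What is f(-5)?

Using the Lagrange interpolation formula with nodes -2, 3, 4, 5:
  L_0(u) = (u - 3)(u - 4)(u - 5) / -210
  L_1(u) = (u + 2)(u - 4)(u - 5) / 10
  L_2(u) = (u + 2)(u - 3)(u - 5) / -6
  L_3(u) = (u + 2)(u - 3)(u - 4) / 14
Then f(u) = 12·L_0(u) - 18·L_1(u) - 72·L_2(u) - 170·L_3(u).
Expanding and collecting terms gives f(u) = -2u^3 + 2u^2 + 6u.
Evaluating at u = -5: f(-5) = 270.

270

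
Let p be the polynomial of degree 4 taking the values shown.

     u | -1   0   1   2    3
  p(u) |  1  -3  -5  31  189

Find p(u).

Write p(u) = au^4 + bu^3 + cu^2 + du + e. Substituting each data point gives a linear system:
  a - b + c - d + e = 1
  e = -3
  a + b + c + d + e = -5
  16a + 8b + 4c + 2d + e = 31
  81a + 27b + 9c + 3d + e = 189
Solving the system yields a = 2, b = 2, c = -1, d = -5, e = -3.
So p(u) = 2u⁴ + 2u³ - u² - 5u - 3.
Check: p(0) = -3. ✓

p(u) = 2u^4 + 2u^3 - u^2 - 5u - 3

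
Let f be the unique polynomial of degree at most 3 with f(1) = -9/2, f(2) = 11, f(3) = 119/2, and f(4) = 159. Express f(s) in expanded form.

Using the Lagrange interpolation formula with nodes 1, 2, 3, 4:
  L_0(s) = (s - 2)(s - 3)(s - 4) / -6
  L_1(s) = (s - 1)(s - 3)(s - 4) / 2
  L_2(s) = (s - 1)(s - 2)(s - 4) / -2
  L_3(s) = (s - 1)(s - 2)(s - 3) / 6
Then f(s) = -9/2·L_0(s) + 11·L_1(s) + 119/2·L_2(s) + 159·L_3(s).
Expanding and collecting terms gives f(s) = 3s³ - (3/2)s² - s - 5.
Check: f(1) = -9/2. ✓

f(s) = 3s^3 - (3/2)s^2 - s - 5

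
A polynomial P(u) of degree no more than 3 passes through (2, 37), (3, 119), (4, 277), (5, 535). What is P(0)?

5

Using the Lagrange interpolation formula with nodes 2, 3, 4, 5:
  L_0(u) = (u - 3)(u - 4)(u - 5) / -6
  L_1(u) = (u - 2)(u - 4)(u - 5) / 2
  L_2(u) = (u - 2)(u - 3)(u - 5) / -2
  L_3(u) = (u - 2)(u - 3)(u - 4) / 6
Then P(u) = 37·L_0(u) + 119·L_1(u) + 277·L_2(u) + 535·L_3(u).
Expanding and collecting terms gives P(u) = 4u^3 + 2u^2 - 4u + 5.
Evaluating at u = 0: P(0) = 5.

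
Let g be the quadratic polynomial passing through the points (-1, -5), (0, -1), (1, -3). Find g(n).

g(n) = -3n^2 + n - 1

Write g(n) = an^2 + bn + c. Substituting each data point gives a linear system:
  a - b + c = -5
  c = -1
  a + b + c = -3
Solving the system yields a = -3, b = 1, c = -1.
So g(n) = -3n^2 + n - 1.
Check: g(0) = -1. ✓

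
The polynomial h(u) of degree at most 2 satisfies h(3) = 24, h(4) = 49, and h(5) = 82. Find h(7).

Write h(u) = au^2 + bu + c. Substituting each data point gives a linear system:
  9a + 3b + c = 24
  16a + 4b + c = 49
  25a + 5b + c = 82
Solving the system yields a = 4, b = -3, c = -3.
So h(u) = 4u^2 - 3u - 3.
Then h(7) = 172.

172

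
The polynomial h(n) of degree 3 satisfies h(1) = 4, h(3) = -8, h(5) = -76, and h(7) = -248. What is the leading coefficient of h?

-1

Write h(n) = an^3 + bn^2 + cn + d. Substituting each data point gives a linear system:
  a + b + c + d = 4
  27a + 9b + 3c + d = -8
  125a + 25b + 5c + d = -76
  343a + 49b + 7c + d = -248
Solving the system yields a = -1, b = 2, c = -1, d = 4.
So h(n) = -n³ + 2n² - n + 4.
The leading coefficient is -1.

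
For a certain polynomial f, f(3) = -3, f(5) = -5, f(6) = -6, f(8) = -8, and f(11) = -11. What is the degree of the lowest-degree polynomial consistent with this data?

Divided differences on the nodes 3, 5, 6, 8, 11:
  order 0: -3  -5  -6  -8  -11
  order 1: -1  -1  -1  -1
  order 2: 0  0  0
  order 3: 0  0
  order 4: 0
The order-1 divided differences are all -1 (nonzero) and every higher order vanishes, so the data lies on a polynomial of degree exactly 1.

1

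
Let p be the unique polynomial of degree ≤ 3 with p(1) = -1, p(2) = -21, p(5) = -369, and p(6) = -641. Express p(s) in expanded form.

Write p(s) = as^3 + bs^2 + cs + d. Substituting each data point gives a linear system:
  a + b + c + d = -1
  8a + 4b + 2c + d = -21
  125a + 25b + 5c + d = -369
  216a + 36b + 6c + d = -641
Solving the system yields a = -3, b = 0, c = 1, d = 1.
So p(s) = -3s³ + s + 1.
Check: p(5) = -369. ✓

p(s) = -3s^3 + s + 1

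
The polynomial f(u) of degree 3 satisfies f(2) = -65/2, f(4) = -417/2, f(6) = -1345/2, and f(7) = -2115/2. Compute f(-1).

Write f(u) = au^3 + bu^2 + cu + d. Substituting each data point gives a linear system:
  8a + 4b + 2c + d = -65/2
  64a + 16b + 4c + d = -417/2
  216a + 36b + 6c + d = -1345/2
  343a + 49b + 7c + d = -2115/2
Solving the system yields a = -3, b = 0, c = -4, d = -1/2.
So f(u) = -3u^3 - 4u - 1/2.
Then f(-1) = 13/2.

13/2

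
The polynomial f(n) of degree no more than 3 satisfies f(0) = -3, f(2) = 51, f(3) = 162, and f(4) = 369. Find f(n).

Write f(n) = an^3 + bn^2 + cn + d. Substituting each data point gives a linear system:
  d = -3
  8a + 4b + 2c + d = 51
  27a + 9b + 3c + d = 162
  64a + 16b + 4c + d = 369
Solving the system yields a = 5, b = 3, c = 1, d = -3.
So f(n) = 5n^3 + 3n^2 + n - 3.
Check: f(4) = 369. ✓

f(n) = 5n^3 + 3n^2 + n - 3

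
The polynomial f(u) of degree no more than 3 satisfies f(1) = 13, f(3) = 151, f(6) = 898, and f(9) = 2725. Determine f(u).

f(u) = 3u^3 + 6u^2 + 6u - 2

Using the Lagrange interpolation formula with nodes 1, 3, 6, 9:
  L_0(u) = (u - 3)(u - 6)(u - 9) / -80
  L_1(u) = (u - 1)(u - 6)(u - 9) / 36
  L_2(u) = (u - 1)(u - 3)(u - 9) / -45
  L_3(u) = (u - 1)(u - 3)(u - 6) / 144
Then f(u) = 13·L_0(u) + 151·L_1(u) + 898·L_2(u) + 2725·L_3(u).
Expanding and collecting terms gives f(u) = 3u³ + 6u² + 6u - 2.
Check: f(9) = 2725. ✓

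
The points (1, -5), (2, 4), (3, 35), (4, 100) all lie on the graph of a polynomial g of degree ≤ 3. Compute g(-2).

-20

Forward differences of the values at x = 1, 2, 3, 4:
  g  : -5  4  35  100
  Δ  : 9  31  65
  Δ^2: 22  34
  Δ^3: 12
The third differences are constant, confirming degree 3.
Interpolating (Newton forward form) and evaluating at x = -2 gives g(-2) = -20.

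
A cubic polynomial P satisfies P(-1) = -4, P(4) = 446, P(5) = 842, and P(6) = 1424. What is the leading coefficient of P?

6

Write P(s) = as^3 + bs^2 + cs + d. Substituting each data point gives a linear system:
  -a + b - c + d = -4
  64a + 16b + 4c + d = 446
  125a + 25b + 5c + d = 842
  216a + 36b + 6c + d = 1424
Solving the system yields a = 6, b = 3, c = 3, d = 2.
So P(s) = 6s^3 + 3s^2 + 3s + 2.
The leading coefficient is 6.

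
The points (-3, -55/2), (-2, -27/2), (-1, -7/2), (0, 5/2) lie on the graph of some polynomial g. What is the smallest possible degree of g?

Forward differences of the values at u = -3, -2, -1, 0:
  g  : -55/2  -27/2  -7/2  5/2
  Δ  : 14  10  6
  Δ^2: -4  -4
  Δ^3: 0
The second differences are constant (-4) and nonzero, while all higher differences vanish, so the minimal degree is 2.

2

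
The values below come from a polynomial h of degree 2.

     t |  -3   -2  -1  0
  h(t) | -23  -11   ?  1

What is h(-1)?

On equispaced nodes a degree-2 polynomial has vanishing third forward difference, so
  - h(-3) + 3·h(-2) - 3·h(-1) + h(0) = 0.
Substituting the known values and solving for h(-1):
  -3·h(-1) = 9
  h(-1) = -3.

-3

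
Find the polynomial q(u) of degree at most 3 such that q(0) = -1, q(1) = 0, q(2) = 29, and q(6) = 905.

Write q(u) = au^3 + bu^2 + cu + d. Substituting each data point gives a linear system:
  d = -1
  a + b + c + d = 0
  8a + 4b + 2c + d = 29
  216a + 36b + 6c + d = 905
Solving the system yields a = 4, b = 2, c = -5, d = -1.
So q(u) = 4u^3 + 2u^2 - 5u - 1.
Check: q(1) = 0. ✓

q(u) = 4u^3 + 2u^2 - 5u - 1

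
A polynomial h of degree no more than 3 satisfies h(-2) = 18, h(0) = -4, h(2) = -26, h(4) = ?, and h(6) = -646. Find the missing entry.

The 4 known points determine the degree-3 polynomial uniquely.
Write h(t) = at^3 + bt^2 + ct + d. Substituting each data point gives a linear system:
  -8a + 4b - 2c + d = 18
  d = -4
  8a + 4b + 2c + d = -26
  216a + 36b + 6c + d = -646
Solving the system yields a = -3, b = 0, c = 1, d = -4.
So h(t) = -3t^3 + t - 4.
Then h(4) = -192.

-192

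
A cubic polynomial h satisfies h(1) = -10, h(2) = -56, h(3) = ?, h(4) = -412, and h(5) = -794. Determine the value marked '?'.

The 4 known points determine the degree-3 polynomial uniquely.
Write h(n) = an^3 + bn^2 + cn + d. Substituting each data point gives a linear system:
  a + b + c + d = -10
  8a + 4b + 2c + d = -56
  64a + 16b + 4c + d = -412
  125a + 25b + 5c + d = -794
Solving the system yields a = -6, b = -2, c = 2, d = -4.
So h(n) = -6n³ - 2n² + 2n - 4.
Then h(3) = -178.

-178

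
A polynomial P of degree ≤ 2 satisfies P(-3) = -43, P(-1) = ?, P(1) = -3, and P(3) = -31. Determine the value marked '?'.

The 3 known points determine the degree-2 polynomial uniquely.
Write P(t) = at^2 + bt + c. Substituting each data point gives a linear system:
  9a - 3b + c = -43
  a + b + c = -3
  9a + 3b + c = -31
Solving the system yields a = -4, b = 2, c = -1.
So P(t) = -4t^2 + 2t - 1.
Then P(-1) = -7.

-7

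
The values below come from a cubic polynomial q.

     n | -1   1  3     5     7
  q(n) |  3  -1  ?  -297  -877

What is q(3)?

The 4 known points determine the degree-3 polynomial uniquely.
Write q(n) = an^3 + bn^2 + cn + d. Substituting each data point gives a linear system:
  -a + b - c + d = 3
  a + b + c + d = -1
  125a + 25b + 5c + d = -297
  343a + 49b + 7c + d = -877
Solving the system yields a = -3, b = 3, c = 1, d = -2.
So q(n) = -3n^3 + 3n^2 + n - 2.
Then q(3) = -53.

-53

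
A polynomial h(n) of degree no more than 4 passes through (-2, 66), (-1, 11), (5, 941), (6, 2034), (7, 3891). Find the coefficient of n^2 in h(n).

Write h(n) = an^4 + bn^3 + cn^2 + dn + e. Substituting each data point gives a linear system:
  16a - 8b + 4c - 2d + e = 66
  a - b + c - d + e = 11
  625a + 125b + 25c + 5d + e = 941
  1296a + 216b + 36c + 6d + e = 2034
  2401a + 343b + 49c + 7d + e = 3891
Solving the system yields a = 2, b = -3, c = 2, d = 2, e = 6.
So h(n) = 2n^4 - 3n^3 + 2n^2 + 2n + 6.
The coefficient of n^2 is 2.

2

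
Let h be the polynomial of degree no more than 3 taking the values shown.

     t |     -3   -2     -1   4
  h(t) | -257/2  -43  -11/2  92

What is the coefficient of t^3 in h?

Write h(t) = at^3 + bt^2 + ct + d. Substituting each data point gives a linear system:
  -27a + 9b - 3c + d = -257/2
  -8a + 4b - 2c + d = -43
  -a + b - c + d = -11/2
  64a + 16b + 4c + d = 92
Solving the system yields a = 3, b = -6, c = -3/2, d = 2.
So h(t) = 3t^3 - 6t^2 - (3/2)t + 2.
The leading coefficient is 3.

3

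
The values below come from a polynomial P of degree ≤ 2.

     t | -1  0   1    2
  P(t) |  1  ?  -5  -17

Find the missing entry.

The 3 known points determine the degree-2 polynomial uniquely.
Write P(t) = at^2 + bt + c. Substituting each data point gives a linear system:
  a - b + c = 1
  a + b + c = -5
  4a + 2b + c = -17
Solving the system yields a = -3, b = -3, c = 1.
So P(t) = -3t^2 - 3t + 1.
Then P(0) = 1.

1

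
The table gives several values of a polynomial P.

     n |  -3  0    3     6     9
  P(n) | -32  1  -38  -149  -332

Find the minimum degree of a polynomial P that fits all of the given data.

2

Forward differences of the values at n = -3, 0, 3, 6, 9:
  P  : -32  1  -38  -149  -332
  Δ  : 33  -39  -111  -183
  Δ^2: -72  -72  -72
  Δ^3: 0  0
  Δ^4: 0
The second differences are constant (-72) and nonzero, while all higher differences vanish, so the minimal degree is 2.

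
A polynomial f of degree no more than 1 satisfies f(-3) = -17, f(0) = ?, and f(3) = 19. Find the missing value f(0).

On equispaced nodes a degree-1 polynomial has vanishing second forward difference, so
  f(-3) - 2·f(0) + f(3) = 0.
Substituting the known values and solving for f(0):
  -2·f(0) = -2
  f(0) = 1.

1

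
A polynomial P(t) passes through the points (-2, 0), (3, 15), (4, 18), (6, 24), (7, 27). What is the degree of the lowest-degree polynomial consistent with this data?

Divided differences on the nodes -2, 3, 4, 6, 7:
  order 0: 0  15  18  24  27
  order 1: 3  3  3  3
  order 2: 0  0  0
  order 3: 0  0
  order 4: 0
The order-1 divided differences are all 3 (nonzero) and every higher order vanishes, so the data lies on a polynomial of degree exactly 1.

1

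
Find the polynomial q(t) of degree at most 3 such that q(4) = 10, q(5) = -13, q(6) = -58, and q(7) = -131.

q(t) = -t^3 + 4t^2 + 2t + 2

Write q(t) = at^3 + bt^2 + ct + d. Substituting each data point gives a linear system:
  64a + 16b + 4c + d = 10
  125a + 25b + 5c + d = -13
  216a + 36b + 6c + d = -58
  343a + 49b + 7c + d = -131
Solving the system yields a = -1, b = 4, c = 2, d = 2.
So q(t) = -t³ + 4t² + 2t + 2.
Check: q(7) = -131. ✓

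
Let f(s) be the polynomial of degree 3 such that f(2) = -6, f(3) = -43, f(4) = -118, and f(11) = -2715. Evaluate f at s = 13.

Write f(s) = as^3 + bs^2 + cs + d. Substituting each data point gives a linear system:
  8a + 4b + 2c + d = -6
  27a + 9b + 3c + d = -43
  64a + 16b + 4c + d = -118
  1331a + 121b + 11c + d = -2715
Solving the system yields a = -2, b = -1, c = 6, d = 2.
So f(s) = -2s³ - s² + 6s + 2.
Then f(13) = -4483.

-4483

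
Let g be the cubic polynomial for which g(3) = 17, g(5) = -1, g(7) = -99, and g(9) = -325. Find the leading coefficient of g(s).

Write g(s) = as^3 + bs^2 + cs + d. Substituting each data point gives a linear system:
  27a + 9b + 3c + d = 17
  125a + 25b + 5c + d = -1
  343a + 49b + 7c + d = -99
  729a + 81b + 9c + d = -325
Solving the system yields a = -1, b = 5, c = 0, d = -1.
So g(s) = -s^3 + 5s^2 - 1.
The leading coefficient is -1.

-1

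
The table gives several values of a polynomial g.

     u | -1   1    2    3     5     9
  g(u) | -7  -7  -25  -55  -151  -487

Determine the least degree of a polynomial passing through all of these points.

Divided differences on the nodes -1, 1, 2, 3, 5, 9:
  order 0: -7  -7  -25  -55  -151  -487
  order 1: 0  -18  -30  -48  -84
  order 2: -6  -6  -6  -6
  order 3: 0  0  0
  order 4: 0  0
  order 5: 0
The order-2 divided differences are all -6 (nonzero) and every higher order vanishes, so the data lies on a polynomial of degree exactly 2.

2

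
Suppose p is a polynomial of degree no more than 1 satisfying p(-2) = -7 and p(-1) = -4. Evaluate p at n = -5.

Write p(n) = an + b. Substituting each data point gives a linear system:
  -2a + b = -7
  -a + b = -4
Solving the system yields a = 3, b = -1.
So p(n) = 3n - 1.
Then p(-5) = -16.

-16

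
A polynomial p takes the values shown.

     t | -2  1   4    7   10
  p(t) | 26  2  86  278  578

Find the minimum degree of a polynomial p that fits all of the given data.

Forward differences of the values at t = -2, 1, 4, 7, 10:
  p  : 26  2  86  278  578
  Δ  : -24  84  192  300
  Δ^2: 108  108  108
  Δ^3: 0  0
  Δ^4: 0
The second differences are constant (108) and nonzero, while all higher differences vanish, so the minimal degree is 2.

2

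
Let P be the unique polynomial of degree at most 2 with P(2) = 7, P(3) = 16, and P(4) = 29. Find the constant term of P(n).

1

Write P(n) = an^2 + bn + c. Substituting each data point gives a linear system:
  4a + 2b + c = 7
  9a + 3b + c = 16
  16a + 4b + c = 29
Solving the system yields a = 2, b = -1, c = 1.
So P(n) = 2n² - n + 1.
The constant term is 1.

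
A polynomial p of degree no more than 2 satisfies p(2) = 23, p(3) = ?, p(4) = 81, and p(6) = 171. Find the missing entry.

The 3 known points determine the degree-2 polynomial uniquely.
Write p(x) = ax^2 + bx + c. Substituting each data point gives a linear system:
  4a + 2b + c = 23
  16a + 4b + c = 81
  36a + 6b + c = 171
Solving the system yields a = 4, b = 5, c = -3.
So p(x) = 4x² + 5x - 3.
Then p(3) = 48.

48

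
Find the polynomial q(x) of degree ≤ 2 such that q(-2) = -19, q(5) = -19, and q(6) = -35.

q(x) = -2x^2 + 6x + 1

Write q(x) = ax^2 + bx + c. Substituting each data point gives a linear system:
  4a - 2b + c = -19
  25a + 5b + c = -19
  36a + 6b + c = -35
Solving the system yields a = -2, b = 6, c = 1.
So q(x) = -2x^2 + 6x + 1.
Check: q(-2) = -19. ✓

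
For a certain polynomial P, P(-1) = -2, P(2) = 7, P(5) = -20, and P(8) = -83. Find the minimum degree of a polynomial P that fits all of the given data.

Forward differences of the values at n = -1, 2, 5, 8:
  P  : -2  7  -20  -83
  Δ  : 9  -27  -63
  Δ^2: -36  -36
  Δ^3: 0
The second differences are constant (-36) and nonzero, while all higher differences vanish, so the minimal degree is 2.

2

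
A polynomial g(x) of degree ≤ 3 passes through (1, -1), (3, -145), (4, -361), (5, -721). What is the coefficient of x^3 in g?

-6

Write g(x) = ax^3 + bx^2 + cx + d. Substituting each data point gives a linear system:
  a + b + c + d = -1
  27a + 9b + 3c + d = -145
  64a + 16b + 4c + d = -361
  125a + 25b + 5c + d = -721
Solving the system yields a = -6, b = 0, c = 6, d = -1.
So g(x) = -6x³ + 6x - 1.
The leading coefficient is -6.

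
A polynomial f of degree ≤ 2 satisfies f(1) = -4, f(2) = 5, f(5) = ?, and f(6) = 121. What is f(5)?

80

The 3 known points determine the degree-2 polynomial uniquely.
Write f(u) = au^2 + bu + c. Substituting each data point gives a linear system:
  a + b + c = -4
  4a + 2b + c = 5
  36a + 6b + c = 121
Solving the system yields a = 4, b = -3, c = -5.
So f(u) = 4u² - 3u - 5.
Then f(5) = 80.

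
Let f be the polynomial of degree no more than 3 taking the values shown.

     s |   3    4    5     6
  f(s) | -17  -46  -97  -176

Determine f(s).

Using the Lagrange interpolation formula with nodes 3, 4, 5, 6:
  L_0(s) = (s - 4)(s - 5)(s - 6) / -6
  L_1(s) = (s - 3)(s - 5)(s - 6) / 2
  L_2(s) = (s - 3)(s - 4)(s - 6) / -2
  L_3(s) = (s - 3)(s - 4)(s - 5) / 6
Then f(s) = -17·L_0(s) - 46·L_1(s) - 97·L_2(s) - 176·L_3(s).
Expanding and collecting terms gives f(s) = -s³ + s² + s - 2.
Check: f(3) = -17. ✓

f(s) = -s^3 + s^2 + s - 2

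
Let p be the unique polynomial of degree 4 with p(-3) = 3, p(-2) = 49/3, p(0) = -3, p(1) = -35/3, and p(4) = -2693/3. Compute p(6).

Using the Lagrange interpolation formula with nodes -3, -2, 0, 1, 4:
  L_0(n) = (n + 2)n(n - 1)(n - 4) / 84
  L_1(n) = (n + 3)n(n - 1)(n - 4) / -36
  L_2(n) = (n + 3)(n + 2)(n - 1)(n - 4) / 24
  L_3(n) = (n + 3)(n + 2)n(n - 4) / -36
  L_4(n) = (n + 3)(n + 2)n(n - 1) / 504
Then p(n) = 3·L_0(n) + 49/3·L_1(n) - 3·L_2(n) - 35/3·L_3(n) - 2693/3·L_4(n).
Expanding and collecting terms gives p(n) = -2n^4 - 6n^3 + (1/3)n^2 - n - 3.
Evaluating at n = 6: p(6) = -3885.

-3885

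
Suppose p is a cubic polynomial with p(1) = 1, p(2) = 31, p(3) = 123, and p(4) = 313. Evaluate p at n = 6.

Using the Lagrange interpolation formula with nodes 1, 2, 3, 4:
  L_0(n) = (n - 2)(n - 3)(n - 4) / -6
  L_1(n) = (n - 1)(n - 3)(n - 4) / 2
  L_2(n) = (n - 1)(n - 2)(n - 4) / -2
  L_3(n) = (n - 1)(n - 2)(n - 3) / 6
Then p(n) = 1·L_0(n) + 31·L_1(n) + 123·L_2(n) + 313·L_3(n).
Expanding and collecting terms gives p(n) = 6n^3 - 5n^2 + 3n - 3.
Evaluating at n = 6: p(6) = 1131.

1131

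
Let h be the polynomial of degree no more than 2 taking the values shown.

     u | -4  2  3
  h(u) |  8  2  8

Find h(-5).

Write h(u) = au^2 + bu + c. Substituting each data point gives a linear system:
  16a - 4b + c = 8
  4a + 2b + c = 2
  9a + 3b + c = 8
Solving the system yields a = 1, b = 1, c = -4.
So h(u) = u^2 + u - 4.
Then h(-5) = 16.

16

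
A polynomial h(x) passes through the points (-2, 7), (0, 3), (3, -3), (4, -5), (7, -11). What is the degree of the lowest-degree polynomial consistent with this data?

1

Divided differences on the nodes -2, 0, 3, 4, 7:
  order 0: 7  3  -3  -5  -11
  order 1: -2  -2  -2  -2
  order 2: 0  0  0
  order 3: 0  0
  order 4: 0
The order-1 divided differences are all -2 (nonzero) and every higher order vanishes, so the data lies on a polynomial of degree exactly 1.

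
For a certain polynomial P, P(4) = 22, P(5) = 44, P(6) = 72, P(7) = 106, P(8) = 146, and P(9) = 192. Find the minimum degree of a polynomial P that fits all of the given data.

Forward differences of the values at u = 4, 5, 6, 7, 8, 9:
  P  : 22  44  72  106  146  192
  Δ  : 22  28  34  40  46
  Δ^2: 6  6  6  6
  Δ^3: 0  0  0
  Δ^4: 0  0
  Δ^5: 0
The second differences are constant (6) and nonzero, while all higher differences vanish, so the minimal degree is 2.

2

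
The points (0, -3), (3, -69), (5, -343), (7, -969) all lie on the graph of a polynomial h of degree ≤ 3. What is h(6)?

-603

Using the Lagrange interpolation formula with nodes 0, 3, 5, 7:
  L_0(n) = (n - 3)(n - 5)(n - 7) / -105
  L_1(n) = n(n - 5)(n - 7) / 24
  L_2(n) = n(n - 3)(n - 7) / -20
  L_3(n) = n(n - 3)(n - 5) / 56
Then h(n) = -3·L_0(n) - 69·L_1(n) - 343·L_2(n) - 969·L_3(n).
Expanding and collecting terms gives h(n) = -3n^3 + n^2 + 2n - 3.
Evaluating at n = 6: h(6) = -603.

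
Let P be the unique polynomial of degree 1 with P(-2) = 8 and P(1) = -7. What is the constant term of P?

-2

Write P(t) = at + b. Substituting each data point gives a linear system:
  -2a + b = 8
  a + b = -7
Solving the system yields a = -5, b = -2.
So P(t) = -5t - 2.
The constant term is -2.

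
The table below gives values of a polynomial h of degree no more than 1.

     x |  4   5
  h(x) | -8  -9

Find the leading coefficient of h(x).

-1

Write h(x) = ax + b. Substituting each data point gives a linear system:
  4a + b = -8
  5a + b = -9
Solving the system yields a = -1, b = -4.
So h(x) = -x - 4.
The leading coefficient is -1.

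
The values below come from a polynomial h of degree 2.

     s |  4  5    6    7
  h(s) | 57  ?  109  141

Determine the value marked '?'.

On equispaced nodes a degree-2 polynomial has vanishing third forward difference, so
  - h(4) + 3·h(5) - 3·h(6) + h(7) = 0.
Substituting the known values and solving for h(5):
  3·h(5) = 243
  h(5) = 81.

81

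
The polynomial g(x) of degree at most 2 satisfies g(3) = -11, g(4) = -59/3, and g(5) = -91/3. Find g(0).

Write g(x) = ax^2 + bx + c. Substituting each data point gives a linear system:
  9a + 3b + c = -11
  16a + 4b + c = -59/3
  25a + 5b + c = -91/3
Solving the system yields a = -1, b = -5/3, c = 3.
So g(x) = -x² - (5/3)x + 3.
Then g(0) = 3.

3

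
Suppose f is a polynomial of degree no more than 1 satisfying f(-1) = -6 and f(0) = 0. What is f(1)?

Using the Lagrange interpolation formula with nodes -1, 0:
  L_0(s) = s / -1
  L_1(s) = (s + 1) / 1
Then f(s) = -6·L_0(s) + 0·L_1(s).
Expanding and collecting terms gives f(s) = 6s.
Evaluating at s = 1: f(1) = 6.

6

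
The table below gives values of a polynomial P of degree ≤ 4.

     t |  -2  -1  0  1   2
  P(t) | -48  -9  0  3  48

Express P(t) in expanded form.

Write P(t) = at^4 + bt^3 + ct^2 + dt + e. Substituting each data point gives a linear system:
  16a - 8b + 4c - 2d + e = -48
  a - b + c - d + e = -9
  e = 0
  a + b + c + d + e = 3
  16a + 8b + 4c + 2d + e = 48
Solving the system yields a = 1, b = 6, c = -4, d = 0, e = 0.
So P(t) = t⁴ + 6t³ - 4t².
Check: P(1) = 3. ✓

P(t) = t^4 + 6t^3 - 4t^2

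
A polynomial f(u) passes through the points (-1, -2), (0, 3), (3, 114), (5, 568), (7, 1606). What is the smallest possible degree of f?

3

Divided differences on the nodes -1, 0, 3, 5, 7:
  order 0: -2  3  114  568  1606
  order 1: 5  37  227  519
  order 2: 8  38  73
  order 3: 5  5
  order 4: 0
The order-3 divided differences are all 5 (nonzero) and every higher order vanishes, so the data lies on a polynomial of degree exactly 3.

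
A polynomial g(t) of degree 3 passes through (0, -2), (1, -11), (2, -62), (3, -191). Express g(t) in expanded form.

g(t) = -6t^3 - 3t^2 - 2

Using the Lagrange interpolation formula with nodes 0, 1, 2, 3:
  L_0(t) = (t - 1)(t - 2)(t - 3) / -6
  L_1(t) = t(t - 2)(t - 3) / 2
  L_2(t) = t(t - 1)(t - 3) / -2
  L_3(t) = t(t - 1)(t - 2) / 6
Then g(t) = -2·L_0(t) - 11·L_1(t) - 62·L_2(t) - 191·L_3(t).
Expanding and collecting terms gives g(t) = -6t³ - 3t² - 2.
Check: g(3) = -191. ✓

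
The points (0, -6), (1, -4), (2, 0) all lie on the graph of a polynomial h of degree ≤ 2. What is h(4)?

14

Using the Lagrange interpolation formula with nodes 0, 1, 2:
  L_0(t) = (t - 1)(t - 2) / 2
  L_1(t) = t(t - 2) / -1
  L_2(t) = t(t - 1) / 2
Then h(t) = -6·L_0(t) - 4·L_1(t) + 0·L_2(t).
Expanding and collecting terms gives h(t) = t² + t - 6.
Evaluating at t = 4: h(4) = 14.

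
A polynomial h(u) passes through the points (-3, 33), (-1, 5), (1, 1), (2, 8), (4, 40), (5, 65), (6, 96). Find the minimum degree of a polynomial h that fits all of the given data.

Divided differences on the nodes -3, -1, 1, 2, 4, 5, 6:
  order 0: 33  5  1  8  40  65  96
  order 1: -14  -2  7  16  25  31
  order 2: 3  3  3  3  3
  order 3: 0  0  0  0
  order 4: 0  0  0
  order 5: 0  0
  order 6: 0
The order-2 divided differences are all 3 (nonzero) and every higher order vanishes, so the data lies on a polynomial of degree exactly 2.

2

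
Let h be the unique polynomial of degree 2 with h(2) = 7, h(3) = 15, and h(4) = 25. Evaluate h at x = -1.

-5

Forward differences of the values at x = 2, 3, 4:
  h  : 7  15  25
  Δ  : 8  10
  Δ^2: 2
The second differences are constant, confirming degree 2.
Interpolating (Newton forward form) and evaluating at x = -1 gives h(-1) = -5.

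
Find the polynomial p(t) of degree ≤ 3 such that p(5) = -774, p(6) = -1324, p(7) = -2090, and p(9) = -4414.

p(t) = -6t^3 - 4t - 4

Write p(t) = at^3 + bt^2 + ct + d. Substituting each data point gives a linear system:
  125a + 25b + 5c + d = -774
  216a + 36b + 6c + d = -1324
  343a + 49b + 7c + d = -2090
  729a + 81b + 9c + d = -4414
Solving the system yields a = -6, b = 0, c = -4, d = -4.
So p(t) = -6t^3 - 4t - 4.
Check: p(7) = -2090. ✓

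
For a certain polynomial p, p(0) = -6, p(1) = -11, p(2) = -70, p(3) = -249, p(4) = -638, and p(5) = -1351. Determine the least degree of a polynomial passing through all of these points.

4

Forward differences of the values at t = 0, 1, 2, 3, 4, 5:
  p  : -6  -11  -70  -249  -638  -1351
  Δ  : -5  -59  -179  -389  -713
  Δ^2: -54  -120  -210  -324
  Δ^3: -66  -90  -114
  Δ^4: -24  -24
  Δ^5: 0
The fourth differences are constant (-24) and nonzero, while all higher differences vanish, so the minimal degree is 4.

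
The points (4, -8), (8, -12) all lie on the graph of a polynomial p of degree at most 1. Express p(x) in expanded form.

p(x) = -x - 4

Write p(x) = ax + b. Substituting each data point gives a linear system:
  4a + b = -8
  8a + b = -12
Solving the system yields a = -1, b = -4.
So p(x) = -x - 4.
Check: p(8) = -12. ✓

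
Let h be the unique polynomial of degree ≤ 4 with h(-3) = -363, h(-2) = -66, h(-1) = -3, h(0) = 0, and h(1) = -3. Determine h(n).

Write h(n) = an^4 + bn^3 + cn^2 + dn + e. Substituting each data point gives a linear system:
  81a - 27b + 9c - 3d + e = -363
  16a - 8b + 4c - 2d + e = -66
  a - b + c - d + e = -3
  e = 0
  a + b + c + d + e = -3
Solving the system yields a = -5, b = -1, c = 2, d = 1, e = 0.
So h(n) = -5n⁴ - n³ + 2n² + n.
Check: h(-2) = -66. ✓

h(n) = -5n^4 - n^3 + 2n^2 + n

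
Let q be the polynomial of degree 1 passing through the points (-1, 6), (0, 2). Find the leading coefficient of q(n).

-4

Write q(n) = an + b. Substituting each data point gives a linear system:
  -a + b = 6
  b = 2
Solving the system yields a = -4, b = 2.
So q(n) = -4n + 2.
The leading coefficient is -4.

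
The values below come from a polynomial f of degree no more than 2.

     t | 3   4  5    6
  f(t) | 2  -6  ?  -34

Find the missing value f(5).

The 3 known points determine the degree-2 polynomial uniquely.
Write f(t) = at^2 + bt + c. Substituting each data point gives a linear system:
  9a + 3b + c = 2
  16a + 4b + c = -6
  36a + 6b + c = -34
Solving the system yields a = -2, b = 6, c = 2.
So f(t) = -2t² + 6t + 2.
Then f(5) = -18.

-18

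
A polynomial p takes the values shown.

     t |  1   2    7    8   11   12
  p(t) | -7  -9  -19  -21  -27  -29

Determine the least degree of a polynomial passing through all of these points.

1

Divided differences on the nodes 1, 2, 7, 8, 11, 12:
  order 0: -7  -9  -19  -21  -27  -29
  order 1: -2  -2  -2  -2  -2
  order 2: 0  0  0  0
  order 3: 0  0  0
  order 4: 0  0
  order 5: 0
The order-1 divided differences are all -2 (nonzero) and every higher order vanishes, so the data lies on a polynomial of degree exactly 1.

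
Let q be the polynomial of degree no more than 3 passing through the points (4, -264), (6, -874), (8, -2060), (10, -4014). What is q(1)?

Using the Lagrange interpolation formula with nodes 4, 6, 8, 10:
  L_0(n) = (n - 6)(n - 8)(n - 10) / -48
  L_1(n) = (n - 4)(n - 8)(n - 10) / 16
  L_2(n) = (n - 4)(n - 6)(n - 10) / -16
  L_3(n) = (n - 4)(n - 6)(n - 8) / 48
Then q(n) = -264·L_0(n) - 874·L_1(n) - 2060·L_2(n) - 4014·L_3(n).
Expanding and collecting terms gives q(n) = -4n^3 - n - 4.
Evaluating at n = 1: q(1) = -9.

-9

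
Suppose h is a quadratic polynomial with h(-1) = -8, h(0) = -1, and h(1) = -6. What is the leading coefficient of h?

-6

Write h(n) = an^2 + bn + c. Substituting each data point gives a linear system:
  a - b + c = -8
  c = -1
  a + b + c = -6
Solving the system yields a = -6, b = 1, c = -1.
So h(n) = -6n^2 + n - 1.
The leading coefficient is -6.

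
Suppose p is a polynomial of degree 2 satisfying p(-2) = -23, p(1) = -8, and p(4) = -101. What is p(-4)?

Using the Lagrange interpolation formula with nodes -2, 1, 4:
  L_0(u) = (u - 1)(u - 4) / 18
  L_1(u) = (u + 2)(u - 4) / -9
  L_2(u) = (u + 2)(u - 1) / 18
Then p(u) = -23·L_0(u) - 8·L_1(u) - 101·L_2(u).
Expanding and collecting terms gives p(u) = -6u^2 - u - 1.
Evaluating at u = -4: p(-4) = -93.

-93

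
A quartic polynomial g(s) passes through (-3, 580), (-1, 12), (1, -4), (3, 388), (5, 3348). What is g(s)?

g(s) = 6s^4 - 3s^3 - 5s - 2

Write g(s) = as^4 + bs^3 + cs^2 + ds + e. Substituting each data point gives a linear system:
  81a - 27b + 9c - 3d + e = 580
  a - b + c - d + e = 12
  a + b + c + d + e = -4
  81a + 27b + 9c + 3d + e = 388
  625a + 125b + 25c + 5d + e = 3348
Solving the system yields a = 6, b = -3, c = 0, d = -5, e = -2.
So g(s) = 6s^4 - 3s^3 - 5s - 2.
Check: g(-3) = 580. ✓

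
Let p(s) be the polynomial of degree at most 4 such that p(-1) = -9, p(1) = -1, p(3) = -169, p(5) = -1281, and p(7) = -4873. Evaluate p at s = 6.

-2641

Write p(s) = as^4 + bs^3 + cs^2 + ds + e. Substituting each data point gives a linear system:
  a - b + c - d + e = -9
  a + b + c + d + e = -1
  81a + 27b + 9c + 3d + e = -169
  625a + 125b + 25c + 5d + e = -1281
  2401a + 343b + 49c + 7d + e = -4873
Solving the system yields a = -2, b = 0, c = -2, d = 4, e = -1.
So p(s) = -2s^4 - 2s^2 + 4s - 1.
Then p(6) = -2641.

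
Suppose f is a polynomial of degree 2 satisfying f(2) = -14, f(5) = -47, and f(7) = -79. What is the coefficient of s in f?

Write f(s) = as^2 + bs + c. Substituting each data point gives a linear system:
  4a + 2b + c = -14
  25a + 5b + c = -47
  49a + 7b + c = -79
Solving the system yields a = -1, b = -4, c = -2.
So f(s) = -s^2 - 4s - 2.
The coefficient of s is -4.

-4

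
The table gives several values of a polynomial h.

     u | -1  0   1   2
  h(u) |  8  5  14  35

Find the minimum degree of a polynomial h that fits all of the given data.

Forward differences of the values at u = -1, 0, 1, 2:
  h  : 8  5  14  35
  Δ  : -3  9  21
  Δ^2: 12  12
  Δ^3: 0
The second differences are constant (12) and nonzero, while all higher differences vanish, so the minimal degree is 2.

2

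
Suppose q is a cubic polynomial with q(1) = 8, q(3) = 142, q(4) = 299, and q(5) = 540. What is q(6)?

883

Write q(n) = an^3 + bn^2 + cn + d. Substituting each data point gives a linear system:
  a + b + c + d = 8
  27a + 9b + 3c + d = 142
  64a + 16b + 4c + d = 299
  125a + 25b + 5c + d = 540
Solving the system yields a = 3, b = 6, c = 4, d = -5.
So q(n) = 3n^3 + 6n^2 + 4n - 5.
Then q(6) = 883.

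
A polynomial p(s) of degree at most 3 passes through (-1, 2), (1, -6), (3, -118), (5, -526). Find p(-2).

Forward differences of the values at s = -1, 1, 3, 5:
  p  : 2  -6  -118  -526
  Δ  : -8  -112  -408
  Δ^2: -104  -296
  Δ^3: -192
The third differences are constant, confirming degree 3.
Interpolating (Newton forward form) and evaluating at s = -2 gives p(-2) = 27.

27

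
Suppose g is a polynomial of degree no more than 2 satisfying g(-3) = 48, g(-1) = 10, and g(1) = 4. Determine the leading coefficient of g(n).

Write g(n) = an^2 + bn + c. Substituting each data point gives a linear system:
  9a - 3b + c = 48
  a - b + c = 10
  a + b + c = 4
Solving the system yields a = 4, b = -3, c = 3.
So g(n) = 4n^2 - 3n + 3.
The leading coefficient is 4.

4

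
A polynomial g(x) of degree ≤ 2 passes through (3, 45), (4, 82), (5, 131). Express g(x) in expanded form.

g(x) = 6x^2 - 5x + 6

Using the Lagrange interpolation formula with nodes 3, 4, 5:
  L_0(x) = (x - 4)(x - 5) / 2
  L_1(x) = (x - 3)(x - 5) / -1
  L_2(x) = (x - 3)(x - 4) / 2
Then g(x) = 45·L_0(x) + 82·L_1(x) + 131·L_2(x).
Expanding and collecting terms gives g(x) = 6x² - 5x + 6.
Check: g(3) = 45. ✓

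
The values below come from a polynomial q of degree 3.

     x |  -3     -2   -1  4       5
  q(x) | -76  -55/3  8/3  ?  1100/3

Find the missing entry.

563/3

The 4 known points determine the degree-3 polynomial uniquely.
Write q(x) = ax^3 + bx^2 + cx + d. Substituting each data point gives a linear system:
  -27a + 9b - 3c + d = -76
  -8a + 4b - 2c + d = -55/3
  -a + b - c + d = 8/3
  125a + 25b + 5c + d = 1100/3
Solving the system yields a = 3, b = -1/3, c = -1, d = 5.
So q(x) = 3x^3 - (1/3)x^2 - x + 5.
Then q(4) = 563/3.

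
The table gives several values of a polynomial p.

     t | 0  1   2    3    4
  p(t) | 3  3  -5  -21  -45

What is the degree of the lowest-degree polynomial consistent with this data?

2

Forward differences of the values at t = 0, 1, 2, 3, 4:
  p  : 3  3  -5  -21  -45
  Δ  : 0  -8  -16  -24
  Δ^2: -8  -8  -8
  Δ^3: 0  0
  Δ^4: 0
The second differences are constant (-8) and nonzero, while all higher differences vanish, so the minimal degree is 2.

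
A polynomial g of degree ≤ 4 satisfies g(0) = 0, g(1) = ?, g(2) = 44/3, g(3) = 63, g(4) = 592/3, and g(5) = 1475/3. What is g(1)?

On equispaced nodes a degree-4 polynomial has vanishing fifth forward difference, so
  - g(0) + 5·g(1) - 10·g(2) + 10·g(3) - 5·g(4) + g(5) = 0.
Substituting the known values and solving for g(1):
  5·g(1) = 35/3
  g(1) = 7/3.

7/3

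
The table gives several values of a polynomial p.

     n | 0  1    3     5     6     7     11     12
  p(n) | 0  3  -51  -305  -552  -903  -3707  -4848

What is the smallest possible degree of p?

Divided differences on the nodes 0, 1, 3, 5, 6, 7, 11, 12:
  order 0: 0  3  -51  -305  -552  -903  -3707  -4848
  order 1: 3  -27  -127  -247  -351  -701  -1141
  order 2: -10  -25  -40  -52  -70  -88
  order 3: -3  -3  -3  -3  -3
  order 4: 0  0  0  0
  order 5: 0  0  0
  order 6: 0  0
  order 7: 0
The order-3 divided differences are all -3 (nonzero) and every higher order vanishes, so the data lies on a polynomial of degree exactly 3.

3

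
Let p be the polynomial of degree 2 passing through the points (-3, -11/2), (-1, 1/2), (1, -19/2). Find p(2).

-41/2

Forward differences of the values at x = -3, -1, 1:
  p  : -11/2  1/2  -19/2
  Δ  : 6  -10
  Δ^2: -16
The second differences are constant, confirming degree 2.
Interpolating (Newton forward form) and evaluating at x = 2 gives p(2) = -41/2.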